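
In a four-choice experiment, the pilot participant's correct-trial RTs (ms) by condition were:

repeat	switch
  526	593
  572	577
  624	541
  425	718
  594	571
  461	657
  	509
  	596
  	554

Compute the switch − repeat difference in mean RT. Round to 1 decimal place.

57.0 ms

M(repeat) = 3202/6 = 533.667
M(switch) = 5316/9 = 590.667
Difference = 590.667 − 533.667 = 57.000 ms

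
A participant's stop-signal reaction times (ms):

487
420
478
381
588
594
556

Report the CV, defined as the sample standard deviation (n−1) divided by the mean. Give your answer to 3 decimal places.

n = 7, Σ = 3504, M = 500.5714
Σ(x−M)² = 40927.714; s = √(40927.714/6) = 82.5911
CV = 82.5911 / 500.5714 = 0.16499

0.165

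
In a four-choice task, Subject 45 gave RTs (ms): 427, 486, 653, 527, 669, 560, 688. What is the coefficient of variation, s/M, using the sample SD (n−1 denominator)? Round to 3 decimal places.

n = 7, Σ = 4010, M = 572.8571
Σ(x−M)² = 60010.857; s = √(60010.857/6) = 100.0090
CV = 100.0090 / 572.8571 = 0.17458

0.175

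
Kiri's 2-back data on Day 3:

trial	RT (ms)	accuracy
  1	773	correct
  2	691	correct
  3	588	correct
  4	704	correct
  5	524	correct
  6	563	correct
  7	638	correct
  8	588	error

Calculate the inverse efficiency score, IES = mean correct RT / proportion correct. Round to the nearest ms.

Correct trials (n=7): 773, 691, 588, 704, 524, 563, 638
Mean correct RT = 4481/7 = 640.1429 ms
Proportion correct = 7/8
IES = 640.1429 / (7/8) = 731.592 ms

732 ms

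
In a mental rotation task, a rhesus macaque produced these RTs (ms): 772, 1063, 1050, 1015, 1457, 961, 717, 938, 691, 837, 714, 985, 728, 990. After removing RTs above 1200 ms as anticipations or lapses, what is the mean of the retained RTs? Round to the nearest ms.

Excluded: 1457
Retained (n=13): Σ = 11461
Mean = 11461/13 = 881.6154

882 ms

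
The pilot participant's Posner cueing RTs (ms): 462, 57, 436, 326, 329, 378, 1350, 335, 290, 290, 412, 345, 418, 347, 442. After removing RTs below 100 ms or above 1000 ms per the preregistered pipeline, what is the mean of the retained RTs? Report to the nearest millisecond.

Excluded: 57, 1350
Retained (n=13): Σ = 4810
Mean = 4810/13 = 370.0000

370 ms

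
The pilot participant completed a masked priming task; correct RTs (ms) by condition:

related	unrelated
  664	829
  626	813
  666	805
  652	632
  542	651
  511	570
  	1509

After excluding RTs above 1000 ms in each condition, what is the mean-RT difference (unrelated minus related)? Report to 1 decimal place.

106.5 ms

unrelated: exclude 1509
M(related) = 3661/6 = 610.167
M(unrelated) = 4300/6 = 716.667
Difference = 716.667 − 610.167 = 106.500 ms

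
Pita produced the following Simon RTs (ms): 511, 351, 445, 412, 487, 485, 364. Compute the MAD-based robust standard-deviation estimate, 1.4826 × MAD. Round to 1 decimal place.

62.3 ms

Sorted: 351, 364, 412, 445, 485, 487, 511 → median = 445
|x − 445| sorted: 0, 33, 40, 42, 66, 81, 94 → MAD = 42
Robust SD ≈ 1.4826 × 42 = 62.269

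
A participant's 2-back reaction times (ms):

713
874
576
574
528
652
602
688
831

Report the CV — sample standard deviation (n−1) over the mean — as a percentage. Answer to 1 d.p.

n = 9, Σ = 6038, M = 670.8889
Σ(x−M)² = 112866.889; s = √(112866.889/8) = 118.7786
CV = 118.7786 / 670.8889 = 0.17705 = 17.705%

17.7%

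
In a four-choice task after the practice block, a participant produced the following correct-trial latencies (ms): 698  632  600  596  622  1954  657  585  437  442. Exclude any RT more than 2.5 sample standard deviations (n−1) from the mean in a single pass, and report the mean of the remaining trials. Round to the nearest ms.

n = 10, ΣRT = 7223, M = 722.300
Σ(x−M)² = 1749878.10; s = √(1749878.10/9) = 440.943
Cutoffs: 722.300 ± 2.5·440.943 → [-380.1, 1824.7]
Outside: 1954 → excluded.
Retained (n=9): Σ = 5269, mean = 5269/9 = 585.444

585 ms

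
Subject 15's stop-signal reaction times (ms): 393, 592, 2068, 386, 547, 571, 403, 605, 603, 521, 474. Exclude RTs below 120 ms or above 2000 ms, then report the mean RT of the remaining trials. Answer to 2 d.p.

Excluded: 2068
Retained (n=10): Σ = 5095
Mean = 5095/10 = 509.5000

509.50 ms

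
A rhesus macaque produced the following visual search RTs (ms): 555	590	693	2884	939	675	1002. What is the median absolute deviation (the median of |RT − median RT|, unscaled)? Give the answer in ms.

138 ms

Sorted: 555, 590, 675, 693, 939, 1002, 2884 → median = 693
|x − 693|: 138, 103, 0, 2191, 246, 18, 309
Sorted deviations: 0, 18, 103, 138, 246, 309, 2191 → MAD = 138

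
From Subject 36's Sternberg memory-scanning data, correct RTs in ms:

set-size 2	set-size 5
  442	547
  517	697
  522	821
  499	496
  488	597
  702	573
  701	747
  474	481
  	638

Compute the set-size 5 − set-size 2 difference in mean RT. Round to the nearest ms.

79 ms

M(set-size 2) = 4345/8 = 543.125
M(set-size 5) = 5597/9 = 621.889
Difference = 621.889 − 543.125 = 78.764 ms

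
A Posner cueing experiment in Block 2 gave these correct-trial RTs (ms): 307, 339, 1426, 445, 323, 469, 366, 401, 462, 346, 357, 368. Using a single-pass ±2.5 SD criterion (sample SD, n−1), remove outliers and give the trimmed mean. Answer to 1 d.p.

380.3 ms

n = 12, ΣRT = 5609, M = 467.417
Σ(x−M)² = 1034010.92; s = √(1034010.92/11) = 306.596
Cutoffs: 467.417 ± 2.5·306.596 → [-299.1, 1233.9]
Outside: 1426 → excluded.
Retained (n=11): Σ = 4183, mean = 4183/11 = 380.273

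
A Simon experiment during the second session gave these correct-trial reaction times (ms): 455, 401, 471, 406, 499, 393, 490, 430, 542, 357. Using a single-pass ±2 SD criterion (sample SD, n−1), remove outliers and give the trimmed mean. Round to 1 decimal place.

n = 10, ΣRT = 4444, M = 444.400
Σ(x−M)² = 29252.40; s = √(29252.40/9) = 57.011
Cutoffs: 444.400 ± 2·57.011 → [330.4, 558.4]
No RTs fall outside the cutoffs; all 10 retained. Mean = 4444/10 = 444.400

444.4 ms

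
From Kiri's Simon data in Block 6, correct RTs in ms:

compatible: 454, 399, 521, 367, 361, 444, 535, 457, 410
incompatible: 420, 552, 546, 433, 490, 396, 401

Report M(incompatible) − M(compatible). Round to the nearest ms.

M(compatible) = 3948/9 = 438.667
M(incompatible) = 3238/7 = 462.571
Difference = 462.571 − 438.667 = 23.905 ms

24 ms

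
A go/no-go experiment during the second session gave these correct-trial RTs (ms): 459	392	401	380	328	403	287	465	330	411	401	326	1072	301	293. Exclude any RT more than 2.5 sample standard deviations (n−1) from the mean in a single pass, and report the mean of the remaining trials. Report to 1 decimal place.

369.8 ms

n = 15, ΣRT = 6249, M = 416.600
Σ(x−M)² = 505331.60; s = √(505331.60/14) = 189.987
Cutoffs: 416.600 ± 2.5·189.987 → [-58.4, 891.6]
Outside: 1072 → excluded.
Retained (n=14): Σ = 5177, mean = 5177/14 = 369.786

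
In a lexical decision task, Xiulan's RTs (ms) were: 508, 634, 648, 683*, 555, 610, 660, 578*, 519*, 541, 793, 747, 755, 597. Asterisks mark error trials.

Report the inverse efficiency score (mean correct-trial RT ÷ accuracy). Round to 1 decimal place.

815.5 ms

Correct trials (n=11): 508, 634, 648, 555, 610, 660, 541, 793, 747, 755, 597
Mean correct RT = 7048/11 = 640.7273 ms
Proportion correct = 11/14
IES = 640.7273 / (11/14) = 815.471 ms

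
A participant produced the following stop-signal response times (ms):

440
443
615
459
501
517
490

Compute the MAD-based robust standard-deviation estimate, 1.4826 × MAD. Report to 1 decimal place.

46.0 ms

Sorted: 440, 443, 459, 490, 501, 517, 615 → median = 490
|x − 490| sorted: 0, 11, 27, 31, 47, 50, 125 → MAD = 31
Robust SD ≈ 1.4826 × 31 = 45.961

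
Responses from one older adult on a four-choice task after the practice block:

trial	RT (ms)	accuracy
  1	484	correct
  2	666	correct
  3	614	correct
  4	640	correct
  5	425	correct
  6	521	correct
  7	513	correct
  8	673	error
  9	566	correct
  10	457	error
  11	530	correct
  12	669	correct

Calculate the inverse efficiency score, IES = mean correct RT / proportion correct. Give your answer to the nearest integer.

Correct trials (n=10): 484, 666, 614, 640, 425, 521, 513, 566, 530, 669
Mean correct RT = 5628/10 = 562.8000 ms
Proportion correct = 10/12
IES = 562.8000 / (10/12) = 675.360 ms

675 ms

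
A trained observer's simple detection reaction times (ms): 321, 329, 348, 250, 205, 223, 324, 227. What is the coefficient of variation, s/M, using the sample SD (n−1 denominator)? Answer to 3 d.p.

n = 8, Σ = 2227, M = 278.3750
Σ(x−M)² = 23203.875; s = √(23203.875/7) = 57.5746
CV = 57.5746 / 278.3750 = 0.20682

0.207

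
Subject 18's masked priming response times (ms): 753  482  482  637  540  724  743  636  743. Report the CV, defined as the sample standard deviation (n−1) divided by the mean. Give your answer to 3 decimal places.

n = 9, Σ = 5740, M = 637.7778
Σ(x−M)² = 100951.556; s = √(100951.556/8) = 112.3341
CV = 112.3341 / 637.7778 = 0.17613

0.176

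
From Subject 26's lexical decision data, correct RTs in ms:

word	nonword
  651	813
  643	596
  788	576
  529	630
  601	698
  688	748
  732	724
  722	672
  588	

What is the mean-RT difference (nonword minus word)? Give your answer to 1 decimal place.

21.9 ms

M(word) = 5942/9 = 660.222
M(nonword) = 5457/8 = 682.125
Difference = 682.125 − 660.222 = 21.903 ms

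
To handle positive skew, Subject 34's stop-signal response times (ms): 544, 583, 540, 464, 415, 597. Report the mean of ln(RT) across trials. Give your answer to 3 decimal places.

6.253

ln(RT): 6.2989, 6.3682, 6.2916, 6.1399, 6.0283, 6.3919
Σ ln(RT) = 37.5188
Mean = 37.5188/6 = 6.25313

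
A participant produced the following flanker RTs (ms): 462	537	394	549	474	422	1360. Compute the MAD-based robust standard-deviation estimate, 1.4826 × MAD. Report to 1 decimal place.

93.4 ms

Sorted: 394, 422, 462, 474, 537, 549, 1360 → median = 474
|x − 474| sorted: 0, 12, 52, 63, 75, 80, 886 → MAD = 63
Robust SD ≈ 1.4826 × 63 = 93.404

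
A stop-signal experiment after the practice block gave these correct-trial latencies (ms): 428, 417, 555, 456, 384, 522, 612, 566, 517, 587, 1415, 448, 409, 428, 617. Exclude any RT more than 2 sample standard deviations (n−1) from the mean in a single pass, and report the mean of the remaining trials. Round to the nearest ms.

496 ms

n = 15, ΣRT = 8361, M = 557.400
Σ(x−M)² = 873393.60; s = √(873393.60/14) = 249.770
Cutoffs: 557.400 ± 2·249.770 → [57.9, 1056.9]
Outside: 1415 → excluded.
Retained (n=14): Σ = 6946, mean = 6946/14 = 496.143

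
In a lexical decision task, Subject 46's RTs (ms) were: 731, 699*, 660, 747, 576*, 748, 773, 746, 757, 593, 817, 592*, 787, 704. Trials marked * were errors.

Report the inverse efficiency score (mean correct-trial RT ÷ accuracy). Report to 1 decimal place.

Correct trials (n=11): 731, 660, 747, 748, 773, 746, 757, 593, 817, 787, 704
Mean correct RT = 8063/11 = 733.0000 ms
Proportion correct = 11/14
IES = 733.0000 / (11/14) = 932.909 ms

932.9 ms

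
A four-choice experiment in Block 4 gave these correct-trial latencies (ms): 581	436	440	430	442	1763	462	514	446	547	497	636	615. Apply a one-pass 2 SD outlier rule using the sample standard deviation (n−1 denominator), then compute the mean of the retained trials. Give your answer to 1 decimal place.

503.8 ms

n = 13, ΣRT = 7809, M = 600.692
Σ(x−M)² = 1524378.77; s = √(1524378.77/12) = 356.415
Cutoffs: 600.692 ± 2·356.415 → [-112.1, 1313.5]
Outside: 1763 → excluded.
Retained (n=12): Σ = 6046, mean = 6046/12 = 503.833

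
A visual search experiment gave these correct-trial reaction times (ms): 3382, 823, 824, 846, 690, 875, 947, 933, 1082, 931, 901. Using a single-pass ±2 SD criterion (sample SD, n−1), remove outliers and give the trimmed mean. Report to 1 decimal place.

885.2 ms

n = 11, ΣRT = 12234, M = 1112.182
Σ(x−M)² = 5761821.64; s = √(5761821.64/10) = 759.067
Cutoffs: 1112.182 ± 2·759.067 → [-406.0, 2630.3]
Outside: 3382 → excluded.
Retained (n=10): Σ = 8852, mean = 8852/10 = 885.200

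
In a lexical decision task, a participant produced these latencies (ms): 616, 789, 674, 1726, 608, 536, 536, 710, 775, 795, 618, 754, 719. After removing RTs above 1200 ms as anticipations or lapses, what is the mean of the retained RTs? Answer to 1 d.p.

677.5 ms

Excluded: 1726
Retained (n=12): Σ = 8130
Mean = 8130/12 = 677.5000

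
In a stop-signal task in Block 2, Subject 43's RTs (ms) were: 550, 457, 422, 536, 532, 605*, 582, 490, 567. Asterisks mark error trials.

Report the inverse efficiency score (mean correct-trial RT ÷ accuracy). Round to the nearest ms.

582 ms

Correct trials (n=8): 550, 457, 422, 536, 532, 582, 490, 567
Mean correct RT = 4136/8 = 517.0000 ms
Proportion correct = 8/9
IES = 517.0000 / (8/9) = 581.625 ms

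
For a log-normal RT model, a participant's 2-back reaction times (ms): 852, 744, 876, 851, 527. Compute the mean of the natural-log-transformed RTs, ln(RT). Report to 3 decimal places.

ln(RT): 6.7476, 6.6120, 6.7754, 6.7464, 6.2672
Σ ln(RT) = 33.1486
Mean = 33.1486/5 = 6.62972

6.630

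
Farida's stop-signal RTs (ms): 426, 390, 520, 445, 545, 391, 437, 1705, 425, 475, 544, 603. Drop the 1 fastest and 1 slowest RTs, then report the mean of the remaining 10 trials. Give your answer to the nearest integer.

Sorted: 390, 391, 425, 426, 437, 445, 475, 520, 544, 545, 603, 1705
Drop lowest 1 (390) and highest 1 (1705)
Remaining (n=10): Σ = 4811, mean = 4811/10 = 481.100

481 ms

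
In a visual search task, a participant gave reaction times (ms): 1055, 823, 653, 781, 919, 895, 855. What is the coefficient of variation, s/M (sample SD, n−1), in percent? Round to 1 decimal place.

n = 7, Σ = 5981, M = 854.4286
Σ(x−M)² = 92997.714; s = √(92997.714/6) = 124.4975
CV = 124.4975 / 854.4286 = 0.14571 = 14.571%

14.6%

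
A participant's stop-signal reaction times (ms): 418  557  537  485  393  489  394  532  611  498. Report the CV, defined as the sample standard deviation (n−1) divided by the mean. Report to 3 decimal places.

0.147

n = 10, Σ = 4914, M = 491.4000
Σ(x−M)² = 46982.400; s = √(46982.400/9) = 72.2514
CV = 72.2514 / 491.4000 = 0.14703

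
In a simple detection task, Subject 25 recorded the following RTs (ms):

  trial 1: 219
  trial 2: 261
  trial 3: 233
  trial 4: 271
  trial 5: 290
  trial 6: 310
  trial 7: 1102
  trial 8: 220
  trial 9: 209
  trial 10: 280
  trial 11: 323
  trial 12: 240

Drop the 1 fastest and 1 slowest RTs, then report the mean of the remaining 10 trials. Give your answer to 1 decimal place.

Sorted: 209, 219, 220, 233, 240, 261, 271, 280, 290, 310, 323, 1102
Drop lowest 1 (209) and highest 1 (1102)
Remaining (n=10): Σ = 2647, mean = 2647/10 = 264.700

264.7 ms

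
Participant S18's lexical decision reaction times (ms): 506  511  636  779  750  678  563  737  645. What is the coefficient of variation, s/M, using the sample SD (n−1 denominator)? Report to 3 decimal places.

n = 9, Σ = 5805, M = 645.0000
Σ(x−M)² = 82616.000; s = √(82616.000/8) = 101.6218
CV = 101.6218 / 645.0000 = 0.15755

0.158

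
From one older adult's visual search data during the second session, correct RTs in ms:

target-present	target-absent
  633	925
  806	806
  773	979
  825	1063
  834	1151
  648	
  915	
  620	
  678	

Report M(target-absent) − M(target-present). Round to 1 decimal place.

236.8 ms

M(target-present) = 6732/9 = 748.000
M(target-absent) = 4924/5 = 984.800
Difference = 984.800 − 748.000 = 236.800 ms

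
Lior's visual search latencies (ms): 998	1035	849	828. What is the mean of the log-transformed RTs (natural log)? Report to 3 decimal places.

6.828

ln(RT): 6.9058, 6.9422, 6.7441, 6.7190
Σ ln(RT) = 27.3110
Mean = 27.3110/4 = 6.82775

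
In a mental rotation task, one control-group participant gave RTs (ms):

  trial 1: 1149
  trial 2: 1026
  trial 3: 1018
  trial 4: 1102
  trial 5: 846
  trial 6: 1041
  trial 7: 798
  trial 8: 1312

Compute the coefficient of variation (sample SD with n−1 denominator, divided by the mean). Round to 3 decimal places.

0.157

n = 8, Σ = 8292, M = 1036.5000
Σ(x−M)² = 186492.000; s = √(186492.000/7) = 163.2229
CV = 163.2229 / 1036.5000 = 0.15748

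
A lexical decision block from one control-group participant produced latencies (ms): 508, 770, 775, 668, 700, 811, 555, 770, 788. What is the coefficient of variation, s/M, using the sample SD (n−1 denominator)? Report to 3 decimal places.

0.154

n = 9, Σ = 6345, M = 705.0000
Σ(x−M)² = 94178.000; s = √(94178.000/8) = 108.5000
CV = 108.5000 / 705.0000 = 0.15390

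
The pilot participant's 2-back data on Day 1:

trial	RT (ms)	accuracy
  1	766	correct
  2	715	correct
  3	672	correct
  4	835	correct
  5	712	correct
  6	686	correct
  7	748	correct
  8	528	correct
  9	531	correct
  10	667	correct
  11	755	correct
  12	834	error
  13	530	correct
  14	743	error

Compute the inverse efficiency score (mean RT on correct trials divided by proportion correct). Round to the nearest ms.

Correct trials (n=12): 766, 715, 672, 835, 712, 686, 748, 528, 531, 667, 755, 530
Mean correct RT = 8145/12 = 678.7500 ms
Proportion correct = 12/14
IES = 678.7500 / (12/14) = 791.875 ms

792 ms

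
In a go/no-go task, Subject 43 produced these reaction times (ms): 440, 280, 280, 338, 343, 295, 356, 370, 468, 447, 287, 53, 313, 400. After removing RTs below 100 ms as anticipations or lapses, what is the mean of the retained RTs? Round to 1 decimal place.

Excluded: 53
Retained (n=13): Σ = 4617
Mean = 4617/13 = 355.1538

355.2 ms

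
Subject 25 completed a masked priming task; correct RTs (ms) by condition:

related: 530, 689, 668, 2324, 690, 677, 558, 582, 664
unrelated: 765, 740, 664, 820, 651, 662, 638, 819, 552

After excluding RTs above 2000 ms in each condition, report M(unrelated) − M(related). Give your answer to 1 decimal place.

69.0 ms

related: exclude 2324
M(related) = 5058/8 = 632.250
M(unrelated) = 6311/9 = 701.222
Difference = 701.222 − 632.250 = 68.972 ms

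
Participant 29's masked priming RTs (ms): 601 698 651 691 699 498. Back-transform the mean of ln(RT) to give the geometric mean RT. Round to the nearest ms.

635 ms

ln(RT): 6.3986, 6.5482, 6.4785, 6.5381, 6.5497, 6.2106
Mean ln(RT) = 38.7237/6 = 6.45395
Geometric mean = exp(6.45395) = 635.21 ms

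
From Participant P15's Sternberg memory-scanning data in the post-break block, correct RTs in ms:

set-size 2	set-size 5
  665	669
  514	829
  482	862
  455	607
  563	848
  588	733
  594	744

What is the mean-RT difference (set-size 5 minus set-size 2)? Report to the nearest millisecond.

M(set-size 2) = 3861/7 = 551.571
M(set-size 5) = 5292/7 = 756.000
Difference = 756.000 − 551.571 = 204.429 ms

204 ms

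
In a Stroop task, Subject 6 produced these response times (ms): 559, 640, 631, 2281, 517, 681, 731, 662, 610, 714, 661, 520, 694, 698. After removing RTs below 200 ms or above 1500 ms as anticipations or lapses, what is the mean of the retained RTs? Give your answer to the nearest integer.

Excluded: 2281
Retained (n=13): Σ = 8318
Mean = 8318/13 = 639.8462

640 ms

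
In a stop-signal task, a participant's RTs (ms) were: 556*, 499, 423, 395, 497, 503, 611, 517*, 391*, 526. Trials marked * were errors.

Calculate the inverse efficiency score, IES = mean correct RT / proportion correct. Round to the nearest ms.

Correct trials (n=7): 499, 423, 395, 497, 503, 611, 526
Mean correct RT = 3454/7 = 493.4286 ms
Proportion correct = 7/10
IES = 493.4286 / (7/10) = 704.898 ms

705 ms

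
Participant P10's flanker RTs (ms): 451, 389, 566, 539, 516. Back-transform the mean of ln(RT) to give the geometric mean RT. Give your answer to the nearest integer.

488 ms

ln(RT): 6.1115, 5.9636, 6.3386, 6.2897, 6.2461
Mean ln(RT) = 30.9495/5 = 6.18989
Geometric mean = exp(6.18989) = 487.79 ms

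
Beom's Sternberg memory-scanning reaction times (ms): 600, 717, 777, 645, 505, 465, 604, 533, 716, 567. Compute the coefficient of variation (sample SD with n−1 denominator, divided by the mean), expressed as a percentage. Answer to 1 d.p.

n = 10, Σ = 6129, M = 612.9000
Σ(x−M)² = 91678.900; s = √(91678.900/9) = 100.9284
CV = 100.9284 / 612.9000 = 0.16467 = 16.467%

16.5%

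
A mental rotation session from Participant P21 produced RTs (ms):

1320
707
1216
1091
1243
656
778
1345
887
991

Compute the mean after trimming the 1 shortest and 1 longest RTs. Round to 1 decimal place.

1029.1 ms

Sorted: 656, 707, 778, 887, 991, 1091, 1216, 1243, 1320, 1345
Drop lowest 1 (656) and highest 1 (1345)
Remaining (n=8): Σ = 8233, mean = 8233/8 = 1029.125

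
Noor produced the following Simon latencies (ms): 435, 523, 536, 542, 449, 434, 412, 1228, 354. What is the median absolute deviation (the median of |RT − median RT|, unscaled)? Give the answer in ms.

74 ms

Sorted: 354, 412, 434, 435, 449, 523, 536, 542, 1228 → median = 449
|x − 449|: 14, 74, 87, 93, 0, 15, 37, 779, 95
Sorted deviations: 0, 14, 15, 37, 74, 87, 93, 95, 779 → MAD = 74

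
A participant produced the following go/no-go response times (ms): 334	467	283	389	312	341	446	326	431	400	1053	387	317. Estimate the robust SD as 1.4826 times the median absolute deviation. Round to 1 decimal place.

Sorted: 283, 312, 317, 326, 334, 341, 387, 389, 400, 431, 446, 467, 1053 → median = 387
|x − 387| sorted: 0, 2, 13, 44, 46, 53, 59, 61, 70, 75, 80, 104, 666 → MAD = 59
Robust SD ≈ 1.4826 × 59 = 87.473

87.5 ms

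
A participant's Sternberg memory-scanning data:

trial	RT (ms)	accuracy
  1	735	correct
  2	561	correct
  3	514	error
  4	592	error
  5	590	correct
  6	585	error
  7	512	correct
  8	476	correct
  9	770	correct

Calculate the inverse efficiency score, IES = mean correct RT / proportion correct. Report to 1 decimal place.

Correct trials (n=6): 735, 561, 590, 512, 476, 770
Mean correct RT = 3644/6 = 607.3333 ms
Proportion correct = 6/9
IES = 607.3333 / (6/9) = 911.000 ms

911.0 ms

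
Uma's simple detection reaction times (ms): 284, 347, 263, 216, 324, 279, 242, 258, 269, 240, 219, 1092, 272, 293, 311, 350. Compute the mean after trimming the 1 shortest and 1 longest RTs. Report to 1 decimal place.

Sorted: 216, 219, 240, 242, 258, 263, 269, 272, 279, 284, 293, 311, 324, 347, 350, 1092
Drop lowest 1 (216) and highest 1 (1092)
Remaining (n=14): Σ = 3951, mean = 3951/14 = 282.214

282.2 ms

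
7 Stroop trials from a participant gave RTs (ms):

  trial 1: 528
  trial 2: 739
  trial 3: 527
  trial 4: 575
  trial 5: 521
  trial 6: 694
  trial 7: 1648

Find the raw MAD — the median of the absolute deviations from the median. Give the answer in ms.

Sorted: 521, 527, 528, 575, 694, 739, 1648 → median = 575
|x − 575|: 47, 164, 48, 0, 54, 119, 1073
Sorted deviations: 0, 47, 48, 54, 119, 164, 1073 → MAD = 54

54 ms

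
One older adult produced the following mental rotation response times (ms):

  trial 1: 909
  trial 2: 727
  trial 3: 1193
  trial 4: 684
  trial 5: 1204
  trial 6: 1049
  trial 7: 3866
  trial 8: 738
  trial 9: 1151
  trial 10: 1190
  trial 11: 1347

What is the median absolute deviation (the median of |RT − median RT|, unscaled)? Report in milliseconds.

Sorted: 684, 727, 738, 909, 1049, 1151, 1190, 1193, 1204, 1347, 3866 → median = 1151
|x − 1151|: 242, 424, 42, 467, 53, 102, 2715, 413, 0, 39, 196
Sorted deviations: 0, 39, 42, 53, 102, 196, 242, 413, 424, 467, 2715 → MAD = 196

196 ms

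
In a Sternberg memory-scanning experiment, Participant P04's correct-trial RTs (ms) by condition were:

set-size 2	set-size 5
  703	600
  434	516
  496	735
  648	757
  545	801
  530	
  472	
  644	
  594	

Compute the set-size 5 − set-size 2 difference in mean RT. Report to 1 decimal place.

118.9 ms

M(set-size 2) = 5066/9 = 562.889
M(set-size 5) = 3409/5 = 681.800
Difference = 681.800 − 562.889 = 118.911 ms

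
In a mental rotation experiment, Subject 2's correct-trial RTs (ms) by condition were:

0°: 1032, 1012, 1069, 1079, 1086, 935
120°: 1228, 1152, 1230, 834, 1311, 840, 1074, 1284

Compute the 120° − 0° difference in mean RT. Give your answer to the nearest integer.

M(0°) = 6213/6 = 1035.500
M(120°) = 8953/8 = 1119.125
Difference = 1119.125 − 1035.500 = 83.625 ms

84 ms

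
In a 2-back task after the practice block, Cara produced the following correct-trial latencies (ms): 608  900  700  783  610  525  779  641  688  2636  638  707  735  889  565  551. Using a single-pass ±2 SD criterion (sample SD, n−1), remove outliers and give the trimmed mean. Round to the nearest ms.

n = 16, ΣRT = 12955, M = 809.688
Σ(x−M)² = 3740803.44; s = √(3740803.44/15) = 499.387
Cutoffs: 809.688 ± 2·499.387 → [-189.1, 1808.5]
Outside: 2636 → excluded.
Retained (n=15): Σ = 10319, mean = 10319/15 = 687.933

688 ms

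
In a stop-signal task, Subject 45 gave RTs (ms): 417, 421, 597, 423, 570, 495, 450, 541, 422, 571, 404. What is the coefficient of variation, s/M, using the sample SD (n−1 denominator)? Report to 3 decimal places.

n = 11, Σ = 5311, M = 482.8182
Σ(x−M)² = 54667.636; s = √(54667.636/10) = 73.9376
CV = 73.9376 / 482.8182 = 0.15314

0.153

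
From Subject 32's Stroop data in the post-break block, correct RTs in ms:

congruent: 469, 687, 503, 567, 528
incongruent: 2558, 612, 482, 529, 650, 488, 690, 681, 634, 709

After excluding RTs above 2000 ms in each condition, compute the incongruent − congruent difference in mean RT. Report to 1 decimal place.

57.5 ms

incongruent: exclude 2558
M(congruent) = 2754/5 = 550.800
M(incongruent) = 5475/9 = 608.333
Difference = 608.333 − 550.800 = 57.533 ms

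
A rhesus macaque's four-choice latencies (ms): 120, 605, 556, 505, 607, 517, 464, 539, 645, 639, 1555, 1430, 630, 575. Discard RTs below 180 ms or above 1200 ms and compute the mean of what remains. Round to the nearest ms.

571 ms

Excluded: 120, 1430, 1555
Retained (n=11): Σ = 6282
Mean = 6282/11 = 571.0909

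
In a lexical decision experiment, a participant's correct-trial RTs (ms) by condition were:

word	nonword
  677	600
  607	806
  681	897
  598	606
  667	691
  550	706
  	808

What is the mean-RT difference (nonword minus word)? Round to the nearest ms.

101 ms

M(word) = 3780/6 = 630.000
M(nonword) = 5114/7 = 730.571
Difference = 730.571 − 630.000 = 100.571 ms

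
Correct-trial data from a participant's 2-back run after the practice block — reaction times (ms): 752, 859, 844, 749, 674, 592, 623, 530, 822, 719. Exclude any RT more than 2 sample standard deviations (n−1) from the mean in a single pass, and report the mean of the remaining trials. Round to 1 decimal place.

716.4 ms

n = 10, ΣRT = 7164, M = 716.400
Σ(x−M)² = 110846.40; s = √(110846.40/9) = 110.979
Cutoffs: 716.400 ± 2·110.979 → [494.4, 938.4]
No RTs fall outside the cutoffs; all 10 retained. Mean = 7164/10 = 716.400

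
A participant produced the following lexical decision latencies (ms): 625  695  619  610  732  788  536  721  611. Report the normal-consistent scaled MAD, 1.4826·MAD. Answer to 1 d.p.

Sorted: 536, 610, 611, 619, 625, 695, 721, 732, 788 → median = 625
|x − 625| sorted: 0, 6, 14, 15, 70, 89, 96, 107, 163 → MAD = 70
Robust SD ≈ 1.4826 × 70 = 103.782

103.8 ms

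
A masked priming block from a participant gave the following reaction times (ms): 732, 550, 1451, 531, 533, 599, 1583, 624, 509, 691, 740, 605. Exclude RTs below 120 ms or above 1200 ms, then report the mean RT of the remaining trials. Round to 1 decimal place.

611.4 ms

Excluded: 1451, 1583
Retained (n=10): Σ = 6114
Mean = 6114/10 = 611.4000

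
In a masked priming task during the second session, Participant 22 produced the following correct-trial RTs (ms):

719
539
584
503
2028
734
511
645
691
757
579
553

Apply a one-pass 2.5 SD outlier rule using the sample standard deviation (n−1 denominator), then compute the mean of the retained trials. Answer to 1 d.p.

n = 12, ΣRT = 8843, M = 736.917
Σ(x−M)² = 1905258.92; s = √(1905258.92/11) = 416.179
Cutoffs: 736.917 ± 2.5·416.179 → [-303.5, 1777.4]
Outside: 2028 → excluded.
Retained (n=11): Σ = 6815, mean = 6815/11 = 619.545

619.5 ms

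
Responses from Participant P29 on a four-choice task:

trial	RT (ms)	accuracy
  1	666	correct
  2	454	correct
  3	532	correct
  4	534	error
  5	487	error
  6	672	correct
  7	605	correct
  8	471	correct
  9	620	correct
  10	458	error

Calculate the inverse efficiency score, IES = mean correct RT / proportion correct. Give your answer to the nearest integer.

Correct trials (n=7): 666, 454, 532, 672, 605, 471, 620
Mean correct RT = 4020/7 = 574.2857 ms
Proportion correct = 7/10
IES = 574.2857 / (7/10) = 820.408 ms

820 ms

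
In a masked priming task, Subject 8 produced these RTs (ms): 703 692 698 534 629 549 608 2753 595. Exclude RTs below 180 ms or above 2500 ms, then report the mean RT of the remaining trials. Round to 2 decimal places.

Excluded: 2753
Retained (n=8): Σ = 5008
Mean = 5008/8 = 626.0000

626.00 ms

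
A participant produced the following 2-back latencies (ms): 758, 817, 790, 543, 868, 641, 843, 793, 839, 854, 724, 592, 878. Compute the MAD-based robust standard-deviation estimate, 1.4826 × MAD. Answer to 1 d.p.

Sorted: 543, 592, 641, 724, 758, 790, 793, 817, 839, 843, 854, 868, 878 → median = 793
|x − 793| sorted: 0, 3, 24, 35, 46, 50, 61, 69, 75, 85, 152, 201, 250 → MAD = 61
Robust SD ≈ 1.4826 × 61 = 90.439

90.4 ms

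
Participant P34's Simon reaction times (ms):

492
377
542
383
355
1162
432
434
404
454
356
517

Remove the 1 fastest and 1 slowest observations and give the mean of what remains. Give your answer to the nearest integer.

439 ms

Sorted: 355, 356, 377, 383, 404, 432, 434, 454, 492, 517, 542, 1162
Drop lowest 1 (355) and highest 1 (1162)
Remaining (n=10): Σ = 4391, mean = 4391/10 = 439.100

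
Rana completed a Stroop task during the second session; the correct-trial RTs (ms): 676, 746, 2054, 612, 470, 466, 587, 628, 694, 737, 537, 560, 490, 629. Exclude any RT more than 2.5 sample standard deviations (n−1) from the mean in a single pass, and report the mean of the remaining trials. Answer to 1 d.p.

602.5 ms

n = 14, ΣRT = 9886, M = 706.143
Σ(x−M)² = 2065547.71; s = √(2065547.71/13) = 398.608
Cutoffs: 706.143 ± 2.5·398.608 → [-290.4, 1702.7]
Outside: 2054 → excluded.
Retained (n=13): Σ = 7832, mean = 7832/13 = 602.462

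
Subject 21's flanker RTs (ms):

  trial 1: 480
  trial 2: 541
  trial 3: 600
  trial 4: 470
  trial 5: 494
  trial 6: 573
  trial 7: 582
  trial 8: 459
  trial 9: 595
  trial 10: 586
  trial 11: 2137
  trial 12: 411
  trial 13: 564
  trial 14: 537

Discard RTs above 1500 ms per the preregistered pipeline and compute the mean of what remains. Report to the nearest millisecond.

530 ms

Excluded: 2137
Retained (n=13): Σ = 6892
Mean = 6892/13 = 530.1538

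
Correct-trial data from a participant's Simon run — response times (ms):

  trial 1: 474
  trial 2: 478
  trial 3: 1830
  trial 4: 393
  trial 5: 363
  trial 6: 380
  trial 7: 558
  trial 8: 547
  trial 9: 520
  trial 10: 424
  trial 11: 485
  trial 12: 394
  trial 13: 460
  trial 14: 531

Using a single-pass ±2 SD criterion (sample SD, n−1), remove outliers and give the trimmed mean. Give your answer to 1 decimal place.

n = 14, ΣRT = 7837, M = 559.786
Σ(x−M)² = 1790408.36; s = √(1790408.36/13) = 371.111
Cutoffs: 559.786 ± 2·371.111 → [-182.4, 1302.0]
Outside: 1830 → excluded.
Retained (n=13): Σ = 6007, mean = 6007/13 = 462.077

462.1 ms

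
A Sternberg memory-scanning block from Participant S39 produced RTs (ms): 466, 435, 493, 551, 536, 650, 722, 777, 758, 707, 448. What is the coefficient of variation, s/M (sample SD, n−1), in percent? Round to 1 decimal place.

n = 11, Σ = 6543, M = 594.8182
Σ(x−M)² = 171061.636; s = √(171061.636/10) = 130.7905
CV = 130.7905 / 594.8182 = 0.21988 = 21.988%

22.0%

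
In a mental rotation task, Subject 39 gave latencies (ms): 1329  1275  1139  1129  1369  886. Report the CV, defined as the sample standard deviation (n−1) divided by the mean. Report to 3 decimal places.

0.149

n = 6, Σ = 7127, M = 1187.8333
Σ(x−M)² = 157296.833; s = √(157296.833/5) = 177.3679
CV = 177.3679 / 1187.8333 = 0.14932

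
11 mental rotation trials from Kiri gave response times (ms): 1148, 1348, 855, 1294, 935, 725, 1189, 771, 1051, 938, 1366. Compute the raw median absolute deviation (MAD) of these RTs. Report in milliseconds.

Sorted: 725, 771, 855, 935, 938, 1051, 1148, 1189, 1294, 1348, 1366 → median = 1051
|x − 1051|: 97, 297, 196, 243, 116, 326, 138, 280, 0, 113, 315
Sorted deviations: 0, 97, 113, 116, 138, 196, 243, 280, 297, 315, 326 → MAD = 196

196 ms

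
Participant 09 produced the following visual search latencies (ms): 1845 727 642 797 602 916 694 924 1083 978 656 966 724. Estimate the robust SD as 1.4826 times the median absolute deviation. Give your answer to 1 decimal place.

Sorted: 602, 642, 656, 694, 724, 727, 797, 916, 924, 966, 978, 1083, 1845 → median = 797
|x − 797| sorted: 0, 70, 73, 103, 119, 127, 141, 155, 169, 181, 195, 286, 1048 → MAD = 141
Robust SD ≈ 1.4826 × 141 = 209.047

209.0 ms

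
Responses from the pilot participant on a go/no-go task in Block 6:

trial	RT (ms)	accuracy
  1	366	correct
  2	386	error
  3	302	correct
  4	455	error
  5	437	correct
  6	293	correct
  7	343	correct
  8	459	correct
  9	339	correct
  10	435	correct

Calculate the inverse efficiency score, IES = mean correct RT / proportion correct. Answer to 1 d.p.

464.7 ms

Correct trials (n=8): 366, 302, 437, 293, 343, 459, 339, 435
Mean correct RT = 2974/8 = 371.7500 ms
Proportion correct = 8/10
IES = 371.7500 / (8/10) = 464.688 ms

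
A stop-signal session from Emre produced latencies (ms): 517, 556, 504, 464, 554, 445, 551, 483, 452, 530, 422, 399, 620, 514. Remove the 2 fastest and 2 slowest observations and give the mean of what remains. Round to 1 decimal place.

Sorted: 399, 422, 445, 452, 464, 483, 504, 514, 517, 530, 551, 554, 556, 620
Drop lowest 2 (399, 422) and highest 2 (556, 620)
Remaining (n=10): Σ = 5014, mean = 5014/10 = 501.400

501.4 ms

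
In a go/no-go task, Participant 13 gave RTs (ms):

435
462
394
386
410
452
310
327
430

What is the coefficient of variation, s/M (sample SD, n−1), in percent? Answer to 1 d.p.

13.2%

n = 9, Σ = 3606, M = 400.6667
Σ(x−M)² = 22430.000; s = √(22430.000/8) = 52.9504
CV = 52.9504 / 400.6667 = 0.13216 = 13.216%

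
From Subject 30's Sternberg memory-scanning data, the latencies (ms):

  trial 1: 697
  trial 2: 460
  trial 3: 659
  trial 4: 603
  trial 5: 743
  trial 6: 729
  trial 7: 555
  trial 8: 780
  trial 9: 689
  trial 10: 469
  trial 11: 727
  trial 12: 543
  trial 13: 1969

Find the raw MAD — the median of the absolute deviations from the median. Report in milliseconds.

Sorted: 460, 469, 543, 555, 603, 659, 689, 697, 727, 729, 743, 780, 1969 → median = 689
|x − 689|: 8, 229, 30, 86, 54, 40, 134, 91, 0, 220, 38, 146, 1280
Sorted deviations: 0, 8, 30, 38, 40, 54, 86, 91, 134, 146, 220, 229, 1280 → MAD = 86

86 ms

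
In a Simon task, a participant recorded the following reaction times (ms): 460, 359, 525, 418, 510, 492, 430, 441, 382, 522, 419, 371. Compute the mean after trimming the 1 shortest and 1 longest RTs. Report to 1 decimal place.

Sorted: 359, 371, 382, 418, 419, 430, 441, 460, 492, 510, 522, 525
Drop lowest 1 (359) and highest 1 (525)
Remaining (n=10): Σ = 4445, mean = 4445/10 = 444.500

444.5 ms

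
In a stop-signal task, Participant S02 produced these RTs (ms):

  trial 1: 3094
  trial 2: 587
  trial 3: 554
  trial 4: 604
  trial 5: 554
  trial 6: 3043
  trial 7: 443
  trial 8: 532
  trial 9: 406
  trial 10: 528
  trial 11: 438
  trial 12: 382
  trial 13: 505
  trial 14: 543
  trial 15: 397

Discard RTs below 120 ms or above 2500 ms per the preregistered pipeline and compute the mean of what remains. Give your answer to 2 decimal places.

497.92 ms

Excluded: 3043, 3094
Retained (n=13): Σ = 6473
Mean = 6473/13 = 497.9231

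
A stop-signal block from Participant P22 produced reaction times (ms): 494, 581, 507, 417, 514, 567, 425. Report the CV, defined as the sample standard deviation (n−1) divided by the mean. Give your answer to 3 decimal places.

0.126

n = 7, Σ = 3505, M = 500.7143
Σ(x−M)² = 23841.429; s = √(23841.429/6) = 63.0363
CV = 63.0363 / 500.7143 = 0.12589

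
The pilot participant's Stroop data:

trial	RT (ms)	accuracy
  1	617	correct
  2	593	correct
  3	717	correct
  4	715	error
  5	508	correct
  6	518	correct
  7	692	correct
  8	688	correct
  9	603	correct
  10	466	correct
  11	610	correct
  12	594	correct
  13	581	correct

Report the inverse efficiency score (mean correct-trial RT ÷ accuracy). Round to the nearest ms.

Correct trials (n=12): 617, 593, 717, 508, 518, 692, 688, 603, 466, 610, 594, 581
Mean correct RT = 7187/12 = 598.9167 ms
Proportion correct = 12/13
IES = 598.9167 / (12/13) = 648.826 ms

649 ms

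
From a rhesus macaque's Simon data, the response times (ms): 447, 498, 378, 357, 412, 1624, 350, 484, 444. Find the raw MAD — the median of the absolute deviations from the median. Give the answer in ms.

Sorted: 350, 357, 378, 412, 444, 447, 484, 498, 1624 → median = 444
|x − 444|: 3, 54, 66, 87, 32, 1180, 94, 40, 0
Sorted deviations: 0, 3, 32, 40, 54, 66, 87, 94, 1180 → MAD = 54

54 ms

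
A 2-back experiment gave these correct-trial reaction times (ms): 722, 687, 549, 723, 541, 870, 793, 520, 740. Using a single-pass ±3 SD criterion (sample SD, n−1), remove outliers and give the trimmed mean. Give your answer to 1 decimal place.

682.8 ms

n = 9, ΣRT = 6145, M = 682.778
Σ(x−M)² = 118143.56; s = √(118143.56/8) = 121.523
Cutoffs: 682.778 ± 3·121.523 → [318.2, 1047.3]
No RTs fall outside the cutoffs; all 9 retained. Mean = 6145/9 = 682.778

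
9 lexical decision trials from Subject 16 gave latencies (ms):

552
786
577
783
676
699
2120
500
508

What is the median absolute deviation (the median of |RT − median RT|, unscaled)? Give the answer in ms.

Sorted: 500, 508, 552, 577, 676, 699, 783, 786, 2120 → median = 676
|x − 676|: 124, 110, 99, 107, 0, 23, 1444, 176, 168
Sorted deviations: 0, 23, 99, 107, 110, 124, 168, 176, 1444 → MAD = 110

110 ms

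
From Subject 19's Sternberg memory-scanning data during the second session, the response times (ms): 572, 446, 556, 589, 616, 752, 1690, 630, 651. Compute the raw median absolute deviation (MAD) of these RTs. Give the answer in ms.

44 ms

Sorted: 446, 556, 572, 589, 616, 630, 651, 752, 1690 → median = 616
|x − 616|: 44, 170, 60, 27, 0, 136, 1074, 14, 35
Sorted deviations: 0, 14, 27, 35, 44, 60, 136, 170, 1074 → MAD = 44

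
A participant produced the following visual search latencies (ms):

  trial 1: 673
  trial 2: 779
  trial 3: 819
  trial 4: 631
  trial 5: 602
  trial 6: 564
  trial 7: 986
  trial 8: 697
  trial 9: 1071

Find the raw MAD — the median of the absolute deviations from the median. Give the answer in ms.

95 ms

Sorted: 564, 602, 631, 673, 697, 779, 819, 986, 1071 → median = 697
|x − 697|: 24, 82, 122, 66, 95, 133, 289, 0, 374
Sorted deviations: 0, 24, 66, 82, 95, 122, 133, 289, 374 → MAD = 95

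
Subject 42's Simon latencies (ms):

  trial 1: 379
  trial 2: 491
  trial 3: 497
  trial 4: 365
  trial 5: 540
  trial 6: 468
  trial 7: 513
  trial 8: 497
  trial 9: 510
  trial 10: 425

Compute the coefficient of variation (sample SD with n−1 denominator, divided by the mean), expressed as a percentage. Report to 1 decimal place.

n = 10, Σ = 4685, M = 468.5000
Σ(x−M)² = 31560.500; s = √(31560.500/9) = 59.2176
CV = 59.2176 / 468.5000 = 0.12640 = 12.640%

12.6%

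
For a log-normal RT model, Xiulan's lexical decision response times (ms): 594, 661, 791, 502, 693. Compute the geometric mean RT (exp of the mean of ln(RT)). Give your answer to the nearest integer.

641 ms

ln(RT): 6.3869, 6.4938, 6.6733, 6.2186, 6.5410
Mean ln(RT) = 32.3136/5 = 6.46271
Geometric mean = exp(6.46271) = 640.80 ms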